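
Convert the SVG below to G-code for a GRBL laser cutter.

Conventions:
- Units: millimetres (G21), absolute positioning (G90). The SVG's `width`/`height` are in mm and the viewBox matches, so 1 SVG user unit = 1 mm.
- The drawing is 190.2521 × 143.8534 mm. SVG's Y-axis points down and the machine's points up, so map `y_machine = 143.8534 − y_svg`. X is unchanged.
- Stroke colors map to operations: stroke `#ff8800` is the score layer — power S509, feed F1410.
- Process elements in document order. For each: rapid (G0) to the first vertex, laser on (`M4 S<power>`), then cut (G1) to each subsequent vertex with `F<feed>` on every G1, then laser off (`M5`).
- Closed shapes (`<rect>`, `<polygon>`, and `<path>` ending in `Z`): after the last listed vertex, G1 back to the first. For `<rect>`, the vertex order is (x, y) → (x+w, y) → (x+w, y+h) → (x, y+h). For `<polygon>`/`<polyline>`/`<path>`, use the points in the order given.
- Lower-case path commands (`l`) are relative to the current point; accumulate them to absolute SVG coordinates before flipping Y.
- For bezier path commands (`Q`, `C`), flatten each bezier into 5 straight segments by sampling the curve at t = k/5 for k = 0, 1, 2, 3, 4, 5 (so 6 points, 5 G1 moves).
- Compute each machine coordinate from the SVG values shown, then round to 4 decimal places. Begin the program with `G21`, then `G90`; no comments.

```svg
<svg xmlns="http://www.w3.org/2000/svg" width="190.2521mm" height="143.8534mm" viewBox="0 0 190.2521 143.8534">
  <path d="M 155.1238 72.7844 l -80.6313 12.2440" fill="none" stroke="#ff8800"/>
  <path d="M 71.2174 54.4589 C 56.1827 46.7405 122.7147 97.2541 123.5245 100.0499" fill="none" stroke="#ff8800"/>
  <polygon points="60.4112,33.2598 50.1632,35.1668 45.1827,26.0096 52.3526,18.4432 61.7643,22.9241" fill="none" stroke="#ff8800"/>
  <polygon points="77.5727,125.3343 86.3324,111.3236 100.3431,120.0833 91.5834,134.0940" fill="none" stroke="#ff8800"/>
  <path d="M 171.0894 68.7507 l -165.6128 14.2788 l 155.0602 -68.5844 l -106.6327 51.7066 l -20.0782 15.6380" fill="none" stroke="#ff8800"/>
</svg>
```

G21
G90
G0 X155.1238 Y71.0690
M4 S509
G1 X74.4925 Y58.8250 F1410
M5
G0 X71.2174 Y89.3945
M4 S509
G1 X70.8063 Y87.8853 F1410
G1 X82.9013 Y77.4860 F1410
G1 X100.4326 Y63.2822 F1410
G1 X116.3303 Y50.3595 F1410
G1 X123.5245 Y43.8035 F1410
M5
G0 X60.4112 Y110.5936
M4 S509
G1 X50.1632 Y108.6866 F1410
G1 X45.1827 Y117.8438 F1410
G1 X52.3526 Y125.4102 F1410
G1 X61.7643 Y120.9293 F1410
G1 X60.4112 Y110.5936 F1410
M5
G0 X77.5727 Y18.5191
M4 S509
G1 X86.3324 Y32.5298 F1410
G1 X100.3431 Y23.7701 F1410
G1 X91.5834 Y9.7594 F1410
G1 X77.5727 Y18.5191 F1410
M5
G0 X171.0894 Y75.1027
M4 S509
G1 X5.4766 Y60.8239 F1410
G1 X160.5368 Y129.4083 F1410
G1 X53.9041 Y77.7017 F1410
G1 X33.8259 Y62.0637 F1410
M5

viewBox `0 0 190.2521 143.8534` with mm width/height → 1 unit = 1 mm. Flip: y_m = 143.8534 − y_svg.

**Shape 1** — `<path>` line segment, stroke `#ff8800` → score (S509, F1410). Machine vertices: (155.1238,71.0690) → (74.4925,58.8250). Open path.

**Shape 2** — `<path>` cubic bezier, stroke `#ff8800` → score (S509, F1410). Control points (SVG): P0=(71.2174,54.4589), P1=(56.1827,46.7405), P2=(122.7147,97.2541), P3=(123.5245,100.0499); sampled at t=k/5. Machine vertices: (71.2174,89.3945) → (70.8063,87.8853) → (82.9013,77.4860) → (100.4326,63.2822) → (116.3303,50.3595) → (123.5245,43.8035). Open path.

**Shape 3** — `<polygon>` regular polygon, stroke `#ff8800` → score (S509, F1410). Machine vertices: (60.4112,110.5936) → (50.1632,108.6866) → (45.1827,117.8438) → (52.3526,125.4102) → (61.7643,120.9293) → (60.4112,110.5936). Closed: final G1 returns to the first vertex.

**Shape 4** — `<polygon>` regular polygon, stroke `#ff8800` → score (S509, F1410). Machine vertices: (77.5727,18.5191) → (86.3324,32.5298) → (100.3431,23.7701) → (91.5834,9.7594) → (77.5727,18.5191). Closed: final G1 returns to the first vertex.

**Shape 5** — `<path>` open polyline, stroke `#ff8800` → score (S509, F1410). Machine vertices: (171.0894,75.1027) → (5.4766,60.8239) → (160.5368,129.4083) → (53.9041,77.7017) → (33.8259,62.0637). Open path.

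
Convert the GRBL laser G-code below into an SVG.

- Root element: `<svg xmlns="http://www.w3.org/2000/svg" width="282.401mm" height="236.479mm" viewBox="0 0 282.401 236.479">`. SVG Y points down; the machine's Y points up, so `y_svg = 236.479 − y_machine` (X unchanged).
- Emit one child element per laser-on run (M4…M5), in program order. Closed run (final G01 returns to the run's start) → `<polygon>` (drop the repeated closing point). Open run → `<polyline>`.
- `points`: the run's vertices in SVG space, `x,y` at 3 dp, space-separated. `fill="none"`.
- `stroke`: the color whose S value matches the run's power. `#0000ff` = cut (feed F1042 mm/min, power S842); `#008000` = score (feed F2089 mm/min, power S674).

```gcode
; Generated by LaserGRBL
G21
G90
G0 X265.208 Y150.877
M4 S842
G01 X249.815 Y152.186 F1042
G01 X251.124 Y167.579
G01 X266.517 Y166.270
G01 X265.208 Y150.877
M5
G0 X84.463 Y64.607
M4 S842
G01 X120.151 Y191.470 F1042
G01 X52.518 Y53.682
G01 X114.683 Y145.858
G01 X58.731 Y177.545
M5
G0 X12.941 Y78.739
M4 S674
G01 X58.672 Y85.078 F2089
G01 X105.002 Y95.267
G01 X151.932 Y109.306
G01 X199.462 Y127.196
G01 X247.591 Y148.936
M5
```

Each laser-on run becomes one SVG element. Flip Y back into SVG space with y_svg = 236.479 − y_machine.

Run 1: S842 ⇒ cut layer `#0000ff`. The run returns to its start, so emit a `<polygon>` with points (Y-flipped): 265.208,85.602 249.815,84.293 251.124,68.900 266.517,70.209.

Run 2: the run's S842 means `#0000ff` (cut). The run is open, so emit a `<polyline>` with points (Y-flipped): 84.463,171.872 120.151,45.009 52.518,182.797 114.683,90.621 58.731,58.934.

Run 3: power S674 maps to stroke `#008000` (score). The run is open, so emit a `<polyline>` with points (Y-flipped): 12.941,157.740 58.672,151.401 105.002,141.212 151.932,127.173 199.462,109.283 247.591,87.543.

<svg xmlns="http://www.w3.org/2000/svg" width="282.401mm" height="236.479mm" viewBox="0 0 282.401 236.479">
  <polygon points="265.208,85.602 249.815,84.293 251.124,68.900 266.517,70.209" fill="none" stroke="#0000ff"/>
  <polyline points="84.463,171.872 120.151,45.009 52.518,182.797 114.683,90.621 58.731,58.934" fill="none" stroke="#0000ff"/>
  <polyline points="12.941,157.740 58.672,151.401 105.002,141.212 151.932,127.173 199.462,109.283 247.591,87.543" fill="none" stroke="#008000"/>
</svg>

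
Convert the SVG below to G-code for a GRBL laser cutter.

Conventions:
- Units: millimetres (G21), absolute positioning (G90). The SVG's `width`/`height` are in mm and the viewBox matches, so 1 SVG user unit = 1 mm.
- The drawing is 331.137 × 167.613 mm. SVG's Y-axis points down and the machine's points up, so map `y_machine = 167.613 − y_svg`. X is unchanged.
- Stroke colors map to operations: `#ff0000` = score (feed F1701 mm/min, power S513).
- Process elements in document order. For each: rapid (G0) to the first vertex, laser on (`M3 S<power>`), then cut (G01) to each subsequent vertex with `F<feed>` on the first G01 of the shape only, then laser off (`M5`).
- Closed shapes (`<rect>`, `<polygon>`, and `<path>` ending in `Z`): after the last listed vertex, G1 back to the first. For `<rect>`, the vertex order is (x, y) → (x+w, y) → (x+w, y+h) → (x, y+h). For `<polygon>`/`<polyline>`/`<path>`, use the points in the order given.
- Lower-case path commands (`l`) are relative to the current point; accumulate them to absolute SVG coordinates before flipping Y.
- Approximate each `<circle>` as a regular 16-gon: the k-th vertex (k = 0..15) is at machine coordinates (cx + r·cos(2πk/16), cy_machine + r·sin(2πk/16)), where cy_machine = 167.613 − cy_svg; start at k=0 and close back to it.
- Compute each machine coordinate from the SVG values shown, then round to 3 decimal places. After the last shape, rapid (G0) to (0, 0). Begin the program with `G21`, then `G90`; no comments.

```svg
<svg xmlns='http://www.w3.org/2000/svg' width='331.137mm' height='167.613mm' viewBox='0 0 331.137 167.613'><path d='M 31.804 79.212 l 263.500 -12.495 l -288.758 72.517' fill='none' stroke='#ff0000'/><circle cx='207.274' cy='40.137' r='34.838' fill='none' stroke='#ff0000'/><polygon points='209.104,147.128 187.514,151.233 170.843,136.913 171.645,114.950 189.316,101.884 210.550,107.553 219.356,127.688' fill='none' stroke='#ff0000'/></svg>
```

G21
G90
G0 X31.804 Y88.401
M3 S513
G01 X295.304 Y100.896 F1701
G01 X6.546 Y28.379
M5
G0 X242.112 Y127.476
M3 S513
G01 X239.460 Y140.808 F1701
G01 X231.908 Y152.110
G01 X220.606 Y159.662
G01 X207.274 Y162.314
G01 X193.942 Y159.662
G01 X182.640 Y152.110
G01 X175.088 Y140.808
G01 X172.436 Y127.476
G01 X175.088 Y114.144
G01 X182.640 Y102.842
G01 X193.942 Y95.290
G01 X207.274 Y92.638
G01 X220.606 Y95.290
G01 X231.908 Y102.842
G01 X239.460 Y114.144
G01 X242.112 Y127.476
M5
G0 X209.104 Y20.485
M3 S513
G01 X187.514 Y16.380 F1701
G01 X170.843 Y30.700
G01 X171.645 Y52.663
G01 X189.316 Y65.729
G01 X210.550 Y60.060
G01 X219.356 Y39.925
G01 X209.104 Y20.485
M5
G0 X0.000 Y0.000

Since the viewBox matches the mm dimensions, user units are millimetres directly. The only transform is the Y-flip y_m = 167.613 − y_svg.

Shape 1 is a open polyline drawn with `<path>`. Its stroke #ff0000 means score at S513, F1701. After flipping Y the toolpath is (31.804,88.401) → (295.304,100.896) → (6.546,28.379).

Shape 2 is a circle drawn with `<circle>`. Its stroke #ff0000 means score at S513, F1701. After flipping Y the toolpath is (242.112,127.476) → (239.460,140.808) → (231.908,152.110) → (220.606,159.662) → (207.274,162.314) → (193.942,159.662) → (182.640,152.110) → (175.088,140.808) → (172.436,127.476) → (175.088,114.144) → (182.640,102.842) → (193.942,95.290) → (207.274,92.638) → (220.606,95.290) → (231.908,102.842) → (239.460,114.144) → (242.112,127.476), returning to the start.

Shape 3 is a regular polygon drawn with `<polygon>`. Its stroke #ff0000 means score at S513, F1701. After flipping Y the toolpath is (209.104,20.485) → (187.514,16.380) → (170.843,30.700) → (171.645,52.663) → (189.316,65.729) → (210.550,60.060) → (219.356,39.925) → (209.104,20.485), returning to the start.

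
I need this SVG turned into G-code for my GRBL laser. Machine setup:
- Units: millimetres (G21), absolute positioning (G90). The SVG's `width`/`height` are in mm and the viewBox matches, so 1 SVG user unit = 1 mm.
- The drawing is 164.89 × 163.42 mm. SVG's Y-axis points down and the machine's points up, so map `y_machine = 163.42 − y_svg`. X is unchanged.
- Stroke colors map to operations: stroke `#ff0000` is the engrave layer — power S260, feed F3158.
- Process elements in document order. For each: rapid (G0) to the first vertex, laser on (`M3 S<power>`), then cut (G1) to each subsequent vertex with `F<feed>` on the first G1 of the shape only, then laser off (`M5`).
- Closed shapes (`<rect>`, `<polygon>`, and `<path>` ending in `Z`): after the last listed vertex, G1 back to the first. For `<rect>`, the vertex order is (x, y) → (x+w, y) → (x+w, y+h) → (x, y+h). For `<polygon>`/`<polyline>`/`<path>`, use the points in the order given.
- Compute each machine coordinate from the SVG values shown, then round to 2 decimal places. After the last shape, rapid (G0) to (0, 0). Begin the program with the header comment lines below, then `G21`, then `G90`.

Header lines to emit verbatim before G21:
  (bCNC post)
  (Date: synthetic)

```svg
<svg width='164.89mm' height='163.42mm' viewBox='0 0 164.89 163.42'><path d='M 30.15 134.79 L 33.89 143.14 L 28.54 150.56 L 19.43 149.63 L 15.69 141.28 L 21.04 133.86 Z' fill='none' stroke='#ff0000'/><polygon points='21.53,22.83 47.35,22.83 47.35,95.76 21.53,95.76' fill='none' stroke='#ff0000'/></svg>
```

viewBox `0 0 164.89 163.42` with mm width/height → 1 unit = 1 mm. Flip: y_m = 163.42 − y_svg.

**Shape 1** — `<path>` regular polygon, stroke `#ff0000` → engrave (S260, F3158). Machine vertices: (30.15,28.63) → (33.89,20.28) → (28.54,12.86) → (19.43,13.79) → (15.69,22.14) → (21.04,29.56) → (30.15,28.63). Closed: final G1 returns to the first vertex.

**Shape 2** — `<polygon>` rectangle, stroke `#ff0000` → engrave (S260, F3158). Machine vertices: (21.53,140.59) → (47.35,140.59) → (47.35,67.66) → (21.53,67.66) → (21.53,140.59). Closed: final G1 returns to the first vertex.

(bCNC post)
(Date: synthetic)
G21
G90
G0 X30.15 Y28.63
M3 S260
G1 X33.89 Y20.28 F3158
G1 X28.54 Y12.86
G1 X19.43 Y13.79
G1 X15.69 Y22.14
G1 X21.04 Y29.56
G1 X30.15 Y28.63
M5
G0 X21.53 Y140.59
M3 S260
G1 X47.35 Y140.59 F3158
G1 X47.35 Y67.66
G1 X21.53 Y67.66
G1 X21.53 Y140.59
M5
G0 X0.00 Y0.00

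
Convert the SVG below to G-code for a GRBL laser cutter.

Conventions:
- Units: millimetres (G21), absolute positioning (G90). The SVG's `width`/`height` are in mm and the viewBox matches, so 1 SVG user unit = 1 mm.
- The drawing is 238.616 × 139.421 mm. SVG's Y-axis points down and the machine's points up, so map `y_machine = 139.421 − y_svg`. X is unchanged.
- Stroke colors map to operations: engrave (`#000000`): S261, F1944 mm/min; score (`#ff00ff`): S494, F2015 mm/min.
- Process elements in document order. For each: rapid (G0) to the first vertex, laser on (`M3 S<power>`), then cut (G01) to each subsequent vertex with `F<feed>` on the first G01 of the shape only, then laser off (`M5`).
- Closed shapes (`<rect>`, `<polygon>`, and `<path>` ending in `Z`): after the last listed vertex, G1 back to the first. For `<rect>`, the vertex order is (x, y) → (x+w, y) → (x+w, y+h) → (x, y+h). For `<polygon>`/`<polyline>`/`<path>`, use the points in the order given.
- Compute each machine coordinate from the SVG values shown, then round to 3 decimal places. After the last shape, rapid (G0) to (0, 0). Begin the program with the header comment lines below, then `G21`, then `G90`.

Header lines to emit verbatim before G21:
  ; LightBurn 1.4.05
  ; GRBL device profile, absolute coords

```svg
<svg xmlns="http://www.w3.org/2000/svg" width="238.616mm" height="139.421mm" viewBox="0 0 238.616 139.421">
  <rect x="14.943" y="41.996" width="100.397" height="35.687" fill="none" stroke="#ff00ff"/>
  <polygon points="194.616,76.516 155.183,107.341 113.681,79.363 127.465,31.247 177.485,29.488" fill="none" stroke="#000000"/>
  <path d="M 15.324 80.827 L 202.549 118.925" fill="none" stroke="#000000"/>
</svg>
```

; LightBurn 1.4.05
; GRBL device profile, absolute coords
G21
G90
G0 X14.943 Y97.425
M3 S494
G01 X115.340 Y97.425 F2015
G01 X115.340 Y61.738
G01 X14.943 Y61.738
G01 X14.943 Y97.425
M5
G0 X194.616 Y62.905
M3 S261
G01 X155.183 Y32.080 F1944
G01 X113.681 Y60.058
G01 X127.465 Y108.174
G01 X177.485 Y109.933
G01 X194.616 Y62.905
M5
G0 X15.324 Y58.594
M3 S261
G01 X202.549 Y20.496 F1944
M5
G0 X0.000 Y0.000

Since the viewBox matches the mm dimensions, user units are millimetres directly. The only transform is the Y-flip y_m = 139.421 − y_svg.

Shape 1 is a rectangle drawn with `<rect>`. Its stroke #ff00ff means score at S494, F2015. After flipping Y the toolpath is (14.943,97.425) → (115.340,97.425) → (115.340,61.738) → (14.943,61.738) → (14.943,97.425), returning to the start.

Shape 2 is a regular polygon drawn with `<polygon>`. Its stroke #000000 means engrave at S261, F1944. After flipping Y the toolpath is (194.616,62.905) → (155.183,32.080) → (113.681,60.058) → (127.465,108.174) → (177.485,109.933) → (194.616,62.905), returning to the start.

Shape 3 is a line segment drawn with `<path>`. Its stroke #000000 means engrave at S261, F1944. After flipping Y the toolpath is (15.324,58.594) → (202.549,20.496).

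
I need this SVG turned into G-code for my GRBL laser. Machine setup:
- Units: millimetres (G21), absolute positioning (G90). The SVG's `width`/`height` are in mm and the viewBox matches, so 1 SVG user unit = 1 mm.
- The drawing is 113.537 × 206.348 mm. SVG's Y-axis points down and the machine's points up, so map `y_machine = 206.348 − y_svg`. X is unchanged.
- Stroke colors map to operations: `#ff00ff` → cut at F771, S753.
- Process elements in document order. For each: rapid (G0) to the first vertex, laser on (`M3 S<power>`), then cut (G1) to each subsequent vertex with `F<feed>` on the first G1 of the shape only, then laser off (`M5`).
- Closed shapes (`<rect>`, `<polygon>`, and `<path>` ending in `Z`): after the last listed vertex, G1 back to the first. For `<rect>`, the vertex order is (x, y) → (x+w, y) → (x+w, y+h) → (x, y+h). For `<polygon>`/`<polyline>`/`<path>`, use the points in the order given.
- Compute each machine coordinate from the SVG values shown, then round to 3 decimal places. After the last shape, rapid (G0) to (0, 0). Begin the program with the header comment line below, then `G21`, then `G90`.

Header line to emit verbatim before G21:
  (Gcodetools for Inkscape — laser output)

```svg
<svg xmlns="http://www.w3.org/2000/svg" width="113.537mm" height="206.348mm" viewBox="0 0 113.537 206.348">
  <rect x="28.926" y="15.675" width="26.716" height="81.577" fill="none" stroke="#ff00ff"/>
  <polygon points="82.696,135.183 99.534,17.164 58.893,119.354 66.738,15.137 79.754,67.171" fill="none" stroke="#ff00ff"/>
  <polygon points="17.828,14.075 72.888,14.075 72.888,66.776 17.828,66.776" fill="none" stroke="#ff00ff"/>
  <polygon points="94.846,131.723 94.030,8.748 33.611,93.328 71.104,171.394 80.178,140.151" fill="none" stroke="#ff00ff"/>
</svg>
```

(Gcodetools for Inkscape — laser output)
G21
G90
G0 X28.926 Y190.673
M3 S753
G1 X55.642 Y190.673 F771
G1 X55.642 Y109.096
G1 X28.926 Y109.096
G1 X28.926 Y190.673
M5
G0 X82.696 Y71.165
M3 S753
G1 X99.534 Y189.184 F771
G1 X58.893 Y86.994
G1 X66.738 Y191.211
G1 X79.754 Y139.177
G1 X82.696 Y71.165
M5
G0 X17.828 Y192.273
M3 S753
G1 X72.888 Y192.273 F771
G1 X72.888 Y139.572
G1 X17.828 Y139.572
G1 X17.828 Y192.273
M5
G0 X94.846 Y74.625
M3 S753
G1 X94.030 Y197.600 F771
G1 X33.611 Y113.020
G1 X71.104 Y34.954
G1 X80.178 Y66.197
G1 X94.846 Y74.625
M5
G0 X0.000 Y0.000

viewBox `0 0 113.537 206.348` with mm width/height → 1 unit = 1 mm. Flip: y_m = 206.348 − y_svg.

**Shape 1** — `<rect>` rectangle, stroke `#ff00ff` → cut (S753, F771). Machine vertices: (28.926,190.673) → (55.642,190.673) → (55.642,109.096) → (28.926,109.096) → (28.926,190.673). Closed: final G1 returns to the first vertex.

**Shape 2** — `<polygon>` closed polygon, stroke `#ff00ff` → cut (S753, F771). Machine vertices: (82.696,71.165) → (99.534,189.184) → (58.893,86.994) → (66.738,191.211) → (79.754,139.177) → (82.696,71.165). Closed: final G1 returns to the first vertex.

**Shape 3** — `<polygon>` rectangle, stroke `#ff00ff` → cut (S753, F771). Machine vertices: (17.828,192.273) → (72.888,192.273) → (72.888,139.572) → (17.828,139.572) → (17.828,192.273). Closed: final G1 returns to the first vertex.

**Shape 4** — `<polygon>` closed polygon, stroke `#ff00ff` → cut (S753, F771). Machine vertices: (94.846,74.625) → (94.030,197.600) → (33.611,113.020) → (71.104,34.954) → (80.178,66.197) → (94.846,74.625). Closed: final G1 returns to the first vertex.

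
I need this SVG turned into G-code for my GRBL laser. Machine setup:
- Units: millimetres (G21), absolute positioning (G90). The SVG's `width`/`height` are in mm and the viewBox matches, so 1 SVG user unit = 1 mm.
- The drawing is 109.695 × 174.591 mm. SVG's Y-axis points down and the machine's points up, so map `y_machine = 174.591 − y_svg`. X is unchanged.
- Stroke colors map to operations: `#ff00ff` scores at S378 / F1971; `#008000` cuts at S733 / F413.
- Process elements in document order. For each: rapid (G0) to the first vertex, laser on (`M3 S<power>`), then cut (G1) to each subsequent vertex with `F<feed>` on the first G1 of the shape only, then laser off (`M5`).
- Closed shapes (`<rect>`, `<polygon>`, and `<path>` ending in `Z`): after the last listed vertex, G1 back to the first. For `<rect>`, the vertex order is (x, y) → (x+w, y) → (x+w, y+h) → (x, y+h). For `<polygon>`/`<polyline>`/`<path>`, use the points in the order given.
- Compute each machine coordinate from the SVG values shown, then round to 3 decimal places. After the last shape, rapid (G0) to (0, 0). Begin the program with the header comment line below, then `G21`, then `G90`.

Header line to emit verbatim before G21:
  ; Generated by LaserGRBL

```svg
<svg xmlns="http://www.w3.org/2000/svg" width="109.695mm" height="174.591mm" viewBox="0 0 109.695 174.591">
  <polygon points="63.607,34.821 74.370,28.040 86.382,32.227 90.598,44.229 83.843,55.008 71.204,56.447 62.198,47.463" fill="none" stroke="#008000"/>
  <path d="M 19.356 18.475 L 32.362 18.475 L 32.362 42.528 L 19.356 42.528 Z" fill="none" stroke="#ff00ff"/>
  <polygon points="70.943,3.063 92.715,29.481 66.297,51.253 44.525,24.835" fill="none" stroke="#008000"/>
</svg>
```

1 u = 1 mm; y_m = 174.591 − y.

[1] `<polygon>` regular polygon, #008000→cut S733 F413: (63.607,139.770) → (74.370,146.551) → (86.382,142.364) → (90.598,130.362) → (83.843,119.583) → (71.204,118.144) → (62.198,127.128) → (63.607,139.770) (closed)

[2] `<path>` rectangle, #ff00ff→score S378 F1971: (19.356,156.116) → (32.362,156.116) → (32.362,132.063) → (19.356,132.063) → (19.356,156.116) (closed)

[3] `<polygon>` regular polygon, #008000→cut S733 F413: (70.943,171.528) → (92.715,145.110) → (66.297,123.338) → (44.525,149.756) → (70.943,171.528) (closed)

; Generated by LaserGRBL
G21
G90
G0 X63.607 Y139.770
M3 S733
G1 X74.370 Y146.551 F413
G1 X86.382 Y142.364
G1 X90.598 Y130.362
G1 X83.843 Y119.583
G1 X71.204 Y118.144
G1 X62.198 Y127.128
G1 X63.607 Y139.770
M5
G0 X19.356 Y156.116
M3 S378
G1 X32.362 Y156.116 F1971
G1 X32.362 Y132.063
G1 X19.356 Y132.063
G1 X19.356 Y156.116
M5
G0 X70.943 Y171.528
M3 S733
G1 X92.715 Y145.110 F413
G1 X66.297 Y123.338
G1 X44.525 Y149.756
G1 X70.943 Y171.528
M5
G0 X0.000 Y0.000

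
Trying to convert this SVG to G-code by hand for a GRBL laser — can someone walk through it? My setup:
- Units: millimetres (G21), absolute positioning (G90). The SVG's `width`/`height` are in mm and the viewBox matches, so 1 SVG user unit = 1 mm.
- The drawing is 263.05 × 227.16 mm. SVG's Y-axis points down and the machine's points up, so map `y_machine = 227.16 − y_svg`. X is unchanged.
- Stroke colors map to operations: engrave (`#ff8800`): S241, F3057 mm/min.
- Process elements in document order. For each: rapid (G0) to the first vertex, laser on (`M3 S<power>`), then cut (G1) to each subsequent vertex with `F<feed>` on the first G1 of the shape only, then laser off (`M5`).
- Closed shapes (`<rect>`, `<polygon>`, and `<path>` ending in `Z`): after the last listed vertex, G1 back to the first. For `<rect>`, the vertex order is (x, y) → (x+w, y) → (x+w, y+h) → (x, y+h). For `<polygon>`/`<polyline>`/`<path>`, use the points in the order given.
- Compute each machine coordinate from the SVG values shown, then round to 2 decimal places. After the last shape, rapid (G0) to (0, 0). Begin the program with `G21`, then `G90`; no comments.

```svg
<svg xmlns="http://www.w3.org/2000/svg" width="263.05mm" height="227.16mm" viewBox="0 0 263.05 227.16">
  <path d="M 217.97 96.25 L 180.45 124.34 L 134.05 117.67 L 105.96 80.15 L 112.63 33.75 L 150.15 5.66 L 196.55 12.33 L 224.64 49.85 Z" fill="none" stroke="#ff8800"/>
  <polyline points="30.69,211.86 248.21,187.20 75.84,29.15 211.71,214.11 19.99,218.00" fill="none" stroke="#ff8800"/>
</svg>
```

Since the viewBox matches the mm dimensions, user units are millimetres directly. The only transform is the Y-flip y_m = 227.16 − y_svg.

Shape 1 is a regular polygon drawn with `<path>`. Its stroke #ff8800 means engrave at S241, F3057. After flipping Y the toolpath is (217.97,130.91) → (180.45,102.82) → (134.05,109.49) → (105.96,147.01) → (112.63,193.41) → (150.15,221.50) → (196.55,214.83) → (224.64,177.31) → (217.97,130.91), returning to the start.

Shape 2 is a open polyline drawn with `<polyline>`. Its stroke #ff8800 means engrave at S241, F3057. After flipping Y the toolpath is (30.69,15.30) → (248.21,39.96) → (75.84,198.01) → (211.71,13.05) → (19.99,9.16).

G21
G90
G0 X217.97 Y130.91
M3 S241
G1 X180.45 Y102.82 F3057
G1 X134.05 Y109.49
G1 X105.96 Y147.01
G1 X112.63 Y193.41
G1 X150.15 Y221.50
G1 X196.55 Y214.83
G1 X224.64 Y177.31
G1 X217.97 Y130.91
M5
G0 X30.69 Y15.30
M3 S241
G1 X248.21 Y39.96 F3057
G1 X75.84 Y198.01
G1 X211.71 Y13.05
G1 X19.99 Y9.16
M5
G0 X0.00 Y0.00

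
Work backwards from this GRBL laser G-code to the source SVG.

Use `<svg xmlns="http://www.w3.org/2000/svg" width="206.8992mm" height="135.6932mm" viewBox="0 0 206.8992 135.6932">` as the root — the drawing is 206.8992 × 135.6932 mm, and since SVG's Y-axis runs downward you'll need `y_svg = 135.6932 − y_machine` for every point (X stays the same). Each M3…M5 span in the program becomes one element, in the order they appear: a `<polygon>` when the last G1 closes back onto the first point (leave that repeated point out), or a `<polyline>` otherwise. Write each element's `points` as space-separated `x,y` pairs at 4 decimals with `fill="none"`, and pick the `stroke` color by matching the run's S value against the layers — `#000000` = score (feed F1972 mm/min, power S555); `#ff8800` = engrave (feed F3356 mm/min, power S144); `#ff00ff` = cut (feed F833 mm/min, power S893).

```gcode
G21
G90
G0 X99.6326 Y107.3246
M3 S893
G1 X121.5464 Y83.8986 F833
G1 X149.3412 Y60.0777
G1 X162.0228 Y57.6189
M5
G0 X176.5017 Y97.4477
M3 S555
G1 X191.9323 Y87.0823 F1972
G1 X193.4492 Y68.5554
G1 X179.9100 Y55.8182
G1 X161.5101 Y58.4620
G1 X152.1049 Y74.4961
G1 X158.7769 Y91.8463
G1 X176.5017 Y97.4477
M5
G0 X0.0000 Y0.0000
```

<svg xmlns="http://www.w3.org/2000/svg" width="206.8992mm" height="135.6932mm" viewBox="0 0 206.8992 135.6932">
  <polyline points="99.6326,28.3686 121.5464,51.7946 149.3412,75.6155 162.0228,78.0743" fill="none" stroke="#ff00ff"/>
  <polygon points="176.5017,38.2455 191.9323,48.6109 193.4492,67.1378 179.9100,79.8750 161.5101,77.2312 152.1049,61.1971 158.7769,43.8469" fill="none" stroke="#000000"/>
</svg>

y_svg = 135.6932 − y_m.

[1] S893→`#ff00ff` (cut); open run; points: 99.6326,28.3686 121.5464,51.7946 149.3412,75.6155 162.0228,78.0743

[2] S555→`#000000` (score); closed run; points: 176.5017,38.2455 191.9323,48.6109 193.4492,67.1378 179.9100,79.8750 161.5101,77.2312 152.1049,61.1971 158.7769,43.8469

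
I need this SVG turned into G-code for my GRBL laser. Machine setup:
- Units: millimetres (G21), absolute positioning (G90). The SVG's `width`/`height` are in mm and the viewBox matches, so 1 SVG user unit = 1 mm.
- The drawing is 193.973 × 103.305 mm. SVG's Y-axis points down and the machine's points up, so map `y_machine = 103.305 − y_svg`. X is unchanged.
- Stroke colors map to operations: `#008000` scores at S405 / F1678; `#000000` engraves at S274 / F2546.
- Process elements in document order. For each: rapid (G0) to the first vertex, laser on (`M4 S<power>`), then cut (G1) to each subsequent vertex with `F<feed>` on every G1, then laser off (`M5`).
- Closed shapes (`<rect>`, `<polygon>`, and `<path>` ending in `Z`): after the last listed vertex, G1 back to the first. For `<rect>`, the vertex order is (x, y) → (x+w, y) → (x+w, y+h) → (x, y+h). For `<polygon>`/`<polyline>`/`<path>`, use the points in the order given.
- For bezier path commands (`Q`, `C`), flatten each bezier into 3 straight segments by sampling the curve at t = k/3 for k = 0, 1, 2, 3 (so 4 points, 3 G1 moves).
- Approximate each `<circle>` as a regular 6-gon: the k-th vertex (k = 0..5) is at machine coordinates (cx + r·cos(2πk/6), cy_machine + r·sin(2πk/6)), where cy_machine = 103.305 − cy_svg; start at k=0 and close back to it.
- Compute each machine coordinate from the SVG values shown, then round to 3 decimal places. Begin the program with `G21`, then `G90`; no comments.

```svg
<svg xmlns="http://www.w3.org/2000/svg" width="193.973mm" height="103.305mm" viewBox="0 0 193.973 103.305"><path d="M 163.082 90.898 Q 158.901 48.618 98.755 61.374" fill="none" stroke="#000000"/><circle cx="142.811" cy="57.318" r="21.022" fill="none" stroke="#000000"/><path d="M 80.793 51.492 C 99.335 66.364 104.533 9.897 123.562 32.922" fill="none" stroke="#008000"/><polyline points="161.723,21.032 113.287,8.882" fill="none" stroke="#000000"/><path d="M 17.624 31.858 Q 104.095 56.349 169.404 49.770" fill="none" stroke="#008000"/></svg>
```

viewBox `0 0 193.973 103.305` with mm width/height → 1 unit = 1 mm. Flip: y_m = 103.305 − y_svg.

**Shape 1** — `<path>` quadratic bezier, stroke `#000000` → engrave (S274, F2546). Control points (SVG): P0=(163.082,90.898), P1=(158.901,48.618), P2=(98.755,61.374); sampled at t=k/3. Machine vertices: (163.082,12.407) → (154.076,34.479) → (132.634,44.320) → (98.755,41.931). Open path.

**Shape 2** — `<circle>` circle, stroke `#000000` → engrave (S274, F2546). Machine vertices: (163.833,45.987) → (153.322,64.193) → (132.300,64.193) → (121.789,45.987) → (132.300,27.781) → (153.322,27.781) → (163.833,45.987). Closed: final G1 returns to the first vertex.

**Shape 3** — `<path>` cubic bezier, stroke `#008000` → score (S405, F1678). Control points (SVG): P0=(80.793,51.492), P1=(99.335,66.364), P2=(104.533,9.897), P3=(123.562,32.922); sampled at t=k/3. Machine vertices: (80.793,51.813) → (95.893,55.134) → (108.137,72.497) → (123.562,70.383). Open path.

**Shape 4** — `<polyline>` line segment, stroke `#000000` → engrave (S274, F2546). Machine vertices: (161.723,82.273) → (113.287,94.423). Open path.

**Shape 5** — `<path>` quadratic bezier, stroke `#008000` → score (S405, F1678). Control points (SVG): P0=(17.624,31.858), P1=(104.095,56.349), P2=(169.404,49.770); sampled at t=k/3. Machine vertices: (17.624,71.447) → (72.920,58.572) → (123.513,52.601) → (169.404,53.535). Open path.

G21
G90
G0 X163.082 Y12.407
M4 S274
G1 X154.076 Y34.479 F2546
G1 X132.634 Y44.320 F2546
G1 X98.755 Y41.931 F2546
M5
G0 X163.833 Y45.987
M4 S274
G1 X153.322 Y64.193 F2546
G1 X132.300 Y64.193 F2546
G1 X121.789 Y45.987 F2546
G1 X132.300 Y27.781 F2546
G1 X153.322 Y27.781 F2546
G1 X163.833 Y45.987 F2546
M5
G0 X80.793 Y51.813
M4 S405
G1 X95.893 Y55.134 F1678
G1 X108.137 Y72.497 F1678
G1 X123.562 Y70.383 F1678
M5
G0 X161.723 Y82.273
M4 S274
G1 X113.287 Y94.423 F2546
M5
G0 X17.624 Y71.447
M4 S405
G1 X72.920 Y58.572 F1678
G1 X123.513 Y52.601 F1678
G1 X169.404 Y53.535 F1678
M5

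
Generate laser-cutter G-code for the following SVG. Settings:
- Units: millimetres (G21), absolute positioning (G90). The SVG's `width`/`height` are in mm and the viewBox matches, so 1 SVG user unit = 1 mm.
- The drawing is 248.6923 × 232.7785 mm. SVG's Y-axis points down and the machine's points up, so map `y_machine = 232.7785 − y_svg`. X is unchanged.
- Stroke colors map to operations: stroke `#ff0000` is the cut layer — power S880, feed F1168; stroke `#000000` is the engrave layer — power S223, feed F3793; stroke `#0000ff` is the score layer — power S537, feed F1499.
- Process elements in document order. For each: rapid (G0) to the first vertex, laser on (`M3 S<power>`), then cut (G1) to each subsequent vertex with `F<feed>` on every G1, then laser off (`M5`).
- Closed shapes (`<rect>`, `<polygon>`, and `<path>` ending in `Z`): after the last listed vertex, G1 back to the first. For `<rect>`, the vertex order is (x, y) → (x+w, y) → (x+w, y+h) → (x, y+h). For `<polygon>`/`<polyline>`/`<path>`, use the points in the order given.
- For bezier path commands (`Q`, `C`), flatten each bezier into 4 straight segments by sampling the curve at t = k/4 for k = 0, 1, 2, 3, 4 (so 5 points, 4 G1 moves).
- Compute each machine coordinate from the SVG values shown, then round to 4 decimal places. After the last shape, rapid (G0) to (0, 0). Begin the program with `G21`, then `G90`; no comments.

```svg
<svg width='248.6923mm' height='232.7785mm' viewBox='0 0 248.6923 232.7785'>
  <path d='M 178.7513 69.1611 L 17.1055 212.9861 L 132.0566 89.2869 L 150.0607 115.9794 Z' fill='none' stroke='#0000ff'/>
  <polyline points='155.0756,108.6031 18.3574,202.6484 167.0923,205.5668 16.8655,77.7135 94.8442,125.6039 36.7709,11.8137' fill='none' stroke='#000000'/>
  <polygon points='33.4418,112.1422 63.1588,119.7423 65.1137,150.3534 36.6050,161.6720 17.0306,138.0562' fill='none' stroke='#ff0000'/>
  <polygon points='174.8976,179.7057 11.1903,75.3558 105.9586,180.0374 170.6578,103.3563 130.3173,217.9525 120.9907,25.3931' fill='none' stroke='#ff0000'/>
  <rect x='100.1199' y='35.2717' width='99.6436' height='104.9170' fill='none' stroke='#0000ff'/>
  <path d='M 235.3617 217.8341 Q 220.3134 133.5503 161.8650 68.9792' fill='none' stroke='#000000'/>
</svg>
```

viewBox `0 0 248.6923 232.7785` with mm width/height → 1 unit = 1 mm. Flip: y_m = 232.7785 − y_svg.

**Shape 1** — `<path>` closed polygon, stroke `#0000ff` → score (S537, F1499). Machine vertices: (178.7513,163.6174) → (17.1055,19.7924) → (132.0566,143.4916) → (150.0607,116.7991) → (178.7513,163.6174). Closed: final G1 returns to the first vertex.

**Shape 2** — `<polyline>` open polyline, stroke `#000000` → engrave (S223, F3793). Machine vertices: (155.0756,124.1754) → (18.3574,30.1301) → (167.0923,27.2117) → (16.8655,155.0650) → (94.8442,107.1746) → (36.7709,220.9648). Open path.

**Shape 3** — `<polygon>` regular polygon, stroke `#ff0000` → cut (S880, F1168). Machine vertices: (33.4418,120.6363) → (63.1588,113.0362) → (65.1137,82.4251) → (36.6050,71.1065) → (17.0306,94.7223) → (33.4418,120.6363). Closed: final G1 returns to the first vertex.

**Shape 4** — `<polygon>` closed polygon, stroke `#ff0000` → cut (S880, F1168). Machine vertices: (174.8976,53.0728) → (11.1903,157.4227) → (105.9586,52.7411) → (170.6578,129.4222) → (130.3173,14.8260) → (120.9907,207.3854) → (174.8976,53.0728). Closed: final G1 returns to the first vertex.

**Shape 5** — `<rect>` rectangle, stroke `#0000ff` → score (S537, F1499). Machine vertices: (100.1199,197.5068) → (199.7635,197.5068) → (199.7635,92.5898) → (100.1199,92.5898) → (100.1199,197.5068). Closed: final G1 returns to the first vertex.

**Shape 6** — `<path>` quadratic bezier, stroke `#000000` → engrave (S223, F3793). Control points (SVG): P0=(235.3617,217.8341), P1=(220.3134,133.5503), P2=(161.8650,68.9792); sampled at t=k/4. Machine vertices: (235.3617,14.9444) → (225.1250,55.8543) → (209.4634,94.3000) → (188.3767,130.2817) → (161.8650,163.7993). Open path.

G21
G90
G0 X178.7513 Y163.6174
M3 S537
G1 X17.1055 Y19.7924 F1499
G1 X132.0566 Y143.4916 F1499
G1 X150.0607 Y116.7991 F1499
G1 X178.7513 Y163.6174 F1499
M5
G0 X155.0756 Y124.1754
M3 S223
G1 X18.3574 Y30.1301 F3793
G1 X167.0923 Y27.2117 F3793
G1 X16.8655 Y155.0650 F3793
G1 X94.8442 Y107.1746 F3793
G1 X36.7709 Y220.9648 F3793
M5
G0 X33.4418 Y120.6363
M3 S880
G1 X63.1588 Y113.0362 F1168
G1 X65.1137 Y82.4251 F1168
G1 X36.6050 Y71.1065 F1168
G1 X17.0306 Y94.7223 F1168
G1 X33.4418 Y120.6363 F1168
M5
G0 X174.8976 Y53.0728
M3 S880
G1 X11.1903 Y157.4227 F1168
G1 X105.9586 Y52.7411 F1168
G1 X170.6578 Y129.4222 F1168
G1 X130.3173 Y14.8260 F1168
G1 X120.9907 Y207.3854 F1168
G1 X174.8976 Y53.0728 F1168
M5
G0 X100.1199 Y197.5068
M3 S537
G1 X199.7635 Y197.5068 F1499
G1 X199.7635 Y92.5898 F1499
G1 X100.1199 Y92.5898 F1499
G1 X100.1199 Y197.5068 F1499
M5
G0 X235.3617 Y14.9444
M3 S223
G1 X225.1250 Y55.8543 F3793
G1 X209.4634 Y94.3000 F3793
G1 X188.3767 Y130.2817 F3793
G1 X161.8650 Y163.7993 F3793
M5
G0 X0.0000 Y0.0000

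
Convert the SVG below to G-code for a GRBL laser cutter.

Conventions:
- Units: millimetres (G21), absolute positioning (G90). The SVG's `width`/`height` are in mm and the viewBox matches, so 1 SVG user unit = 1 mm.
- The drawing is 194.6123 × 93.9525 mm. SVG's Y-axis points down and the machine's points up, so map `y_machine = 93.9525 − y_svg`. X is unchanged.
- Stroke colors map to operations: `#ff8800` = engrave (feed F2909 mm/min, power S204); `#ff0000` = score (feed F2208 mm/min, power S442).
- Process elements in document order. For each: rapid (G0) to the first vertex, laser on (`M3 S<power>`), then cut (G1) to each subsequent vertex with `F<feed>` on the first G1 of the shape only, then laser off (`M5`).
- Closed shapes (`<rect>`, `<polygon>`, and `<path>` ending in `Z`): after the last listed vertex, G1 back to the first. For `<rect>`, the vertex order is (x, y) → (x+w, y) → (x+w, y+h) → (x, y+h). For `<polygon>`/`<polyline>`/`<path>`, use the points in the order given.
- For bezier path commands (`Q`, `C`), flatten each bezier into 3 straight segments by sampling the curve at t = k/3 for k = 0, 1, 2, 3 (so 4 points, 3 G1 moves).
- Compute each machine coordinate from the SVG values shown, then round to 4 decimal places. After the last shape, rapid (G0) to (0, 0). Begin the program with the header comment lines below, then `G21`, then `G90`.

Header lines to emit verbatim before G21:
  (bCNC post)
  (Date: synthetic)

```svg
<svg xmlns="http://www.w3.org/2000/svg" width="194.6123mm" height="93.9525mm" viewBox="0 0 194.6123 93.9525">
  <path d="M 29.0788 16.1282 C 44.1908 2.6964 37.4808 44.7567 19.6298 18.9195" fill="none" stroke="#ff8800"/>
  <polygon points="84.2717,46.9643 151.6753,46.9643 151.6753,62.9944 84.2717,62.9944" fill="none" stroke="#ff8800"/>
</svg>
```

Since the viewBox matches the mm dimensions, user units are millimetres directly. The only transform is the Y-flip y_m = 93.9525 − y_svg.

Shape 1 is a cubic bezier drawn with `<path>`. Its stroke #ff8800 means engrave at S204, F2909. After flipping Y the toolpath is (29.0788,77.8243) → (37.3124,77.3287) → (33.3715,67.2583) → (19.6298,75.0330).

Shape 2 is a rectangle drawn with `<polygon>`. Its stroke #ff8800 means engrave at S204, F2909. After flipping Y the toolpath is (84.2717,46.9882) → (151.6753,46.9882) → (151.6753,30.9581) → (84.2717,30.9581) → (84.2717,46.9882), returning to the start.

(bCNC post)
(Date: synthetic)
G21
G90
G0 X29.0788 Y77.8243
M3 S204
G1 X37.3124 Y77.3287 F2909
G1 X33.3715 Y67.2583
G1 X19.6298 Y75.0330
M5
G0 X84.2717 Y46.9882
M3 S204
G1 X151.6753 Y46.9882 F2909
G1 X151.6753 Y30.9581
G1 X84.2717 Y30.9581
G1 X84.2717 Y46.9882
M5
G0 X0.0000 Y0.0000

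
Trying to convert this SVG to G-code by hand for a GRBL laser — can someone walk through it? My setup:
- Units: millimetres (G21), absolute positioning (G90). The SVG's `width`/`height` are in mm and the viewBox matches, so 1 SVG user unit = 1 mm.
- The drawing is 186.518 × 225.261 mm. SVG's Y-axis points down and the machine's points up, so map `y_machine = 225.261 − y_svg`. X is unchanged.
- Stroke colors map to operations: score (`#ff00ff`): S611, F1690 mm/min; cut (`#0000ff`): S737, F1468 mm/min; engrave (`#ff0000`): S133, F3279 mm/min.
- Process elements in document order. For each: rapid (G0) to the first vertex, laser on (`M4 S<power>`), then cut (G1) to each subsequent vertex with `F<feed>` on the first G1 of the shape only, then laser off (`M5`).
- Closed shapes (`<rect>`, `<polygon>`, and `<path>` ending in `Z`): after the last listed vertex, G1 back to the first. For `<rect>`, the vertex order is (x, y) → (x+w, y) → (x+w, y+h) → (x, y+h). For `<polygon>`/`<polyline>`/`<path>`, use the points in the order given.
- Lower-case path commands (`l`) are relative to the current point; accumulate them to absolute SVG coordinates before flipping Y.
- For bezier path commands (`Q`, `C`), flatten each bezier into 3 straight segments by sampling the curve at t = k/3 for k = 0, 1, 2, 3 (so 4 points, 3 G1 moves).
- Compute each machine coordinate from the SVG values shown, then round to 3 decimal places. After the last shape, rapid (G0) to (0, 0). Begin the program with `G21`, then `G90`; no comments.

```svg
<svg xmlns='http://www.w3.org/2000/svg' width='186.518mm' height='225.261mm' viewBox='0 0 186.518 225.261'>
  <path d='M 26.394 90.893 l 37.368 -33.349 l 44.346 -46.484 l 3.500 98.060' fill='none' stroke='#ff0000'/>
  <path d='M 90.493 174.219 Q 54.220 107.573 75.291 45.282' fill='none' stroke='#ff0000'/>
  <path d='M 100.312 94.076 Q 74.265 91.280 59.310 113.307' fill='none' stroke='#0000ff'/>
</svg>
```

viewBox `0 0 186.518 225.261` with mm width/height → 1 unit = 1 mm. Flip: y_m = 225.261 − y_svg.

**Shape 1** — `<path>` open polyline, stroke `#ff0000` → engrave (S133, F3279). Machine vertices: (26.394,134.368) → (63.762,167.717) → (108.108,214.201) → (111.608,116.141). Open path.

**Shape 2** — `<path>` quadratic bezier, stroke `#ff0000` → engrave (S133, F3279). Control points (SVG): P0=(90.493,174.219), P1=(54.220,107.573), P2=(75.291,45.282); sampled at t=k/3. Machine vertices: (90.493,51.042) → (72.683,94.989) → (67.615,137.968) → (75.291,179.979). Open path.

**Shape 3** — `<path>` quadratic bezier, stroke `#0000ff` → cut (S737, F1468). Control points (SVG): P0=(100.312,94.076), P1=(74.265,91.280), P2=(59.310,113.307); sampled at t=k/3. Machine vertices: (100.312,131.185) → (84.180,130.291) → (70.512,123.881) → (59.310,111.954). Open path.

G21
G90
G0 X26.394 Y134.368
M4 S133
G1 X63.762 Y167.717 F3279
G1 X108.108 Y214.201
G1 X111.608 Y116.141
M5
G0 X90.493 Y51.042
M4 S133
G1 X72.683 Y94.989 F3279
G1 X67.615 Y137.968
G1 X75.291 Y179.979
M5
G0 X100.312 Y131.185
M4 S737
G1 X84.180 Y130.291 F1468
G1 X70.512 Y123.881
G1 X59.310 Y111.954
M5
G0 X0.000 Y0.000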